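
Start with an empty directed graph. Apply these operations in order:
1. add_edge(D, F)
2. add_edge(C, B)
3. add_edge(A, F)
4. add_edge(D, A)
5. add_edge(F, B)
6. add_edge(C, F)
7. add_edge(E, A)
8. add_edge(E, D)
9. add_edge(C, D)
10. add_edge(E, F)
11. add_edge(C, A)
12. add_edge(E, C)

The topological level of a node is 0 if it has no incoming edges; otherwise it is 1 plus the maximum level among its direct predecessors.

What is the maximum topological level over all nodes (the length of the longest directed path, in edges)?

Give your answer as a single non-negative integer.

Answer: 5

Derivation:
Op 1: add_edge(D, F). Edges now: 1
Op 2: add_edge(C, B). Edges now: 2
Op 3: add_edge(A, F). Edges now: 3
Op 4: add_edge(D, A). Edges now: 4
Op 5: add_edge(F, B). Edges now: 5
Op 6: add_edge(C, F). Edges now: 6
Op 7: add_edge(E, A). Edges now: 7
Op 8: add_edge(E, D). Edges now: 8
Op 9: add_edge(C, D). Edges now: 9
Op 10: add_edge(E, F). Edges now: 10
Op 11: add_edge(C, A). Edges now: 11
Op 12: add_edge(E, C). Edges now: 12
Compute levels (Kahn BFS):
  sources (in-degree 0): E
  process E: level=0
    E->A: in-degree(A)=2, level(A)>=1
    E->C: in-degree(C)=0, level(C)=1, enqueue
    E->D: in-degree(D)=1, level(D)>=1
    E->F: in-degree(F)=3, level(F)>=1
  process C: level=1
    C->A: in-degree(A)=1, level(A)>=2
    C->B: in-degree(B)=1, level(B)>=2
    C->D: in-degree(D)=0, level(D)=2, enqueue
    C->F: in-degree(F)=2, level(F)>=2
  process D: level=2
    D->A: in-degree(A)=0, level(A)=3, enqueue
    D->F: in-degree(F)=1, level(F)>=3
  process A: level=3
    A->F: in-degree(F)=0, level(F)=4, enqueue
  process F: level=4
    F->B: in-degree(B)=0, level(B)=5, enqueue
  process B: level=5
All levels: A:3, B:5, C:1, D:2, E:0, F:4
max level = 5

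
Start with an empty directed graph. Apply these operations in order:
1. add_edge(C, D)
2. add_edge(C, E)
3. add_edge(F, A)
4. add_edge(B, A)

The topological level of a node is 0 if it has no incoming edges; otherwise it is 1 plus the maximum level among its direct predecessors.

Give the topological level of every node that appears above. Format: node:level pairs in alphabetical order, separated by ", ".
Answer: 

Answer: A:1, B:0, C:0, D:1, E:1, F:0

Derivation:
Op 1: add_edge(C, D). Edges now: 1
Op 2: add_edge(C, E). Edges now: 2
Op 3: add_edge(F, A). Edges now: 3
Op 4: add_edge(B, A). Edges now: 4
Compute levels (Kahn BFS):
  sources (in-degree 0): B, C, F
  process B: level=0
    B->A: in-degree(A)=1, level(A)>=1
  process C: level=0
    C->D: in-degree(D)=0, level(D)=1, enqueue
    C->E: in-degree(E)=0, level(E)=1, enqueue
  process F: level=0
    F->A: in-degree(A)=0, level(A)=1, enqueue
  process D: level=1
  process E: level=1
  process A: level=1
All levels: A:1, B:0, C:0, D:1, E:1, F:0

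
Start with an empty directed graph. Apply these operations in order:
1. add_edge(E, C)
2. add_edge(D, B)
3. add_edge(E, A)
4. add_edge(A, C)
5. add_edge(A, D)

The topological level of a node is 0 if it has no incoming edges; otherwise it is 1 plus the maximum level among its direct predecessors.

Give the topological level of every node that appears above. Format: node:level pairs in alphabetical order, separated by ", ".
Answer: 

Answer: A:1, B:3, C:2, D:2, E:0

Derivation:
Op 1: add_edge(E, C). Edges now: 1
Op 2: add_edge(D, B). Edges now: 2
Op 3: add_edge(E, A). Edges now: 3
Op 4: add_edge(A, C). Edges now: 4
Op 5: add_edge(A, D). Edges now: 5
Compute levels (Kahn BFS):
  sources (in-degree 0): E
  process E: level=0
    E->A: in-degree(A)=0, level(A)=1, enqueue
    E->C: in-degree(C)=1, level(C)>=1
  process A: level=1
    A->C: in-degree(C)=0, level(C)=2, enqueue
    A->D: in-degree(D)=0, level(D)=2, enqueue
  process C: level=2
  process D: level=2
    D->B: in-degree(B)=0, level(B)=3, enqueue
  process B: level=3
All levels: A:1, B:3, C:2, D:2, E:0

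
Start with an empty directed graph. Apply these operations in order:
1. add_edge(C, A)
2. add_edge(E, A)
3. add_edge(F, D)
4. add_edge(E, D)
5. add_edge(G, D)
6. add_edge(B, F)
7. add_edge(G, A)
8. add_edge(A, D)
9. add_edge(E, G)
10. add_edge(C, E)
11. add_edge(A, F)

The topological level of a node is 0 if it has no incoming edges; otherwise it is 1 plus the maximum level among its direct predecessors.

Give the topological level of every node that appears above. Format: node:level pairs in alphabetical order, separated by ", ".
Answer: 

Answer: A:3, B:0, C:0, D:5, E:1, F:4, G:2

Derivation:
Op 1: add_edge(C, A). Edges now: 1
Op 2: add_edge(E, A). Edges now: 2
Op 3: add_edge(F, D). Edges now: 3
Op 4: add_edge(E, D). Edges now: 4
Op 5: add_edge(G, D). Edges now: 5
Op 6: add_edge(B, F). Edges now: 6
Op 7: add_edge(G, A). Edges now: 7
Op 8: add_edge(A, D). Edges now: 8
Op 9: add_edge(E, G). Edges now: 9
Op 10: add_edge(C, E). Edges now: 10
Op 11: add_edge(A, F). Edges now: 11
Compute levels (Kahn BFS):
  sources (in-degree 0): B, C
  process B: level=0
    B->F: in-degree(F)=1, level(F)>=1
  process C: level=0
    C->A: in-degree(A)=2, level(A)>=1
    C->E: in-degree(E)=0, level(E)=1, enqueue
  process E: level=1
    E->A: in-degree(A)=1, level(A)>=2
    E->D: in-degree(D)=3, level(D)>=2
    E->G: in-degree(G)=0, level(G)=2, enqueue
  process G: level=2
    G->A: in-degree(A)=0, level(A)=3, enqueue
    G->D: in-degree(D)=2, level(D)>=3
  process A: level=3
    A->D: in-degree(D)=1, level(D)>=4
    A->F: in-degree(F)=0, level(F)=4, enqueue
  process F: level=4
    F->D: in-degree(D)=0, level(D)=5, enqueue
  process D: level=5
All levels: A:3, B:0, C:0, D:5, E:1, F:4, G:2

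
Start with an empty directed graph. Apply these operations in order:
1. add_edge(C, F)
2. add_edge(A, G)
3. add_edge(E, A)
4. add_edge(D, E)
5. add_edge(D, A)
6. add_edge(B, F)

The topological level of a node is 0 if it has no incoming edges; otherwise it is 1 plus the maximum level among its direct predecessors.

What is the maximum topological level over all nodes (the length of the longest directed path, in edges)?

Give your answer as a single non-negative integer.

Op 1: add_edge(C, F). Edges now: 1
Op 2: add_edge(A, G). Edges now: 2
Op 3: add_edge(E, A). Edges now: 3
Op 4: add_edge(D, E). Edges now: 4
Op 5: add_edge(D, A). Edges now: 5
Op 6: add_edge(B, F). Edges now: 6
Compute levels (Kahn BFS):
  sources (in-degree 0): B, C, D
  process B: level=0
    B->F: in-degree(F)=1, level(F)>=1
  process C: level=0
    C->F: in-degree(F)=0, level(F)=1, enqueue
  process D: level=0
    D->A: in-degree(A)=1, level(A)>=1
    D->E: in-degree(E)=0, level(E)=1, enqueue
  process F: level=1
  process E: level=1
    E->A: in-degree(A)=0, level(A)=2, enqueue
  process A: level=2
    A->G: in-degree(G)=0, level(G)=3, enqueue
  process G: level=3
All levels: A:2, B:0, C:0, D:0, E:1, F:1, G:3
max level = 3

Answer: 3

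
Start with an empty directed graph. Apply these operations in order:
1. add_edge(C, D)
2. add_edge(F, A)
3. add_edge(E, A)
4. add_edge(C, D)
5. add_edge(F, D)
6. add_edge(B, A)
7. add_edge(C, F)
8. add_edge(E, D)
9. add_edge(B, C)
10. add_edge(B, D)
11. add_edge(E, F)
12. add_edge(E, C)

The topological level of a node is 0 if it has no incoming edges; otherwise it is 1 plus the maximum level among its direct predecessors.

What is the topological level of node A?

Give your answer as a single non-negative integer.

Op 1: add_edge(C, D). Edges now: 1
Op 2: add_edge(F, A). Edges now: 2
Op 3: add_edge(E, A). Edges now: 3
Op 4: add_edge(C, D) (duplicate, no change). Edges now: 3
Op 5: add_edge(F, D). Edges now: 4
Op 6: add_edge(B, A). Edges now: 5
Op 7: add_edge(C, F). Edges now: 6
Op 8: add_edge(E, D). Edges now: 7
Op 9: add_edge(B, C). Edges now: 8
Op 10: add_edge(B, D). Edges now: 9
Op 11: add_edge(E, F). Edges now: 10
Op 12: add_edge(E, C). Edges now: 11
Compute levels (Kahn BFS):
  sources (in-degree 0): B, E
  process B: level=0
    B->A: in-degree(A)=2, level(A)>=1
    B->C: in-degree(C)=1, level(C)>=1
    B->D: in-degree(D)=3, level(D)>=1
  process E: level=0
    E->A: in-degree(A)=1, level(A)>=1
    E->C: in-degree(C)=0, level(C)=1, enqueue
    E->D: in-degree(D)=2, level(D)>=1
    E->F: in-degree(F)=1, level(F)>=1
  process C: level=1
    C->D: in-degree(D)=1, level(D)>=2
    C->F: in-degree(F)=0, level(F)=2, enqueue
  process F: level=2
    F->A: in-degree(A)=0, level(A)=3, enqueue
    F->D: in-degree(D)=0, level(D)=3, enqueue
  process A: level=3
  process D: level=3
All levels: A:3, B:0, C:1, D:3, E:0, F:2
level(A) = 3

Answer: 3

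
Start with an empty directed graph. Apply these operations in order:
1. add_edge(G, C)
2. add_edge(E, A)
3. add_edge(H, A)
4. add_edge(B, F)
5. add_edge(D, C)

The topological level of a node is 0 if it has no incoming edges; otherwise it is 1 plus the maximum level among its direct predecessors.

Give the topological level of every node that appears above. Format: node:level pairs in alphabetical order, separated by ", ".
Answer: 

Answer: A:1, B:0, C:1, D:0, E:0, F:1, G:0, H:0

Derivation:
Op 1: add_edge(G, C). Edges now: 1
Op 2: add_edge(E, A). Edges now: 2
Op 3: add_edge(H, A). Edges now: 3
Op 4: add_edge(B, F). Edges now: 4
Op 5: add_edge(D, C). Edges now: 5
Compute levels (Kahn BFS):
  sources (in-degree 0): B, D, E, G, H
  process B: level=0
    B->F: in-degree(F)=0, level(F)=1, enqueue
  process D: level=0
    D->C: in-degree(C)=1, level(C)>=1
  process E: level=0
    E->A: in-degree(A)=1, level(A)>=1
  process G: level=0
    G->C: in-degree(C)=0, level(C)=1, enqueue
  process H: level=0
    H->A: in-degree(A)=0, level(A)=1, enqueue
  process F: level=1
  process C: level=1
  process A: level=1
All levels: A:1, B:0, C:1, D:0, E:0, F:1, G:0, H:0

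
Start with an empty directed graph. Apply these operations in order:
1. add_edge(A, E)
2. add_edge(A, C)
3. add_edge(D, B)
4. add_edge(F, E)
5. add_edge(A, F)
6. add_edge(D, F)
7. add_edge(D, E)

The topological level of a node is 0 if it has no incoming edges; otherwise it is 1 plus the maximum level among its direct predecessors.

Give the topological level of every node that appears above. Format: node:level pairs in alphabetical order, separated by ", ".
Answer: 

Answer: A:0, B:1, C:1, D:0, E:2, F:1

Derivation:
Op 1: add_edge(A, E). Edges now: 1
Op 2: add_edge(A, C). Edges now: 2
Op 3: add_edge(D, B). Edges now: 3
Op 4: add_edge(F, E). Edges now: 4
Op 5: add_edge(A, F). Edges now: 5
Op 6: add_edge(D, F). Edges now: 6
Op 7: add_edge(D, E). Edges now: 7
Compute levels (Kahn BFS):
  sources (in-degree 0): A, D
  process A: level=0
    A->C: in-degree(C)=0, level(C)=1, enqueue
    A->E: in-degree(E)=2, level(E)>=1
    A->F: in-degree(F)=1, level(F)>=1
  process D: level=0
    D->B: in-degree(B)=0, level(B)=1, enqueue
    D->E: in-degree(E)=1, level(E)>=1
    D->F: in-degree(F)=0, level(F)=1, enqueue
  process C: level=1
  process B: level=1
  process F: level=1
    F->E: in-degree(E)=0, level(E)=2, enqueue
  process E: level=2
All levels: A:0, B:1, C:1, D:0, E:2, F:1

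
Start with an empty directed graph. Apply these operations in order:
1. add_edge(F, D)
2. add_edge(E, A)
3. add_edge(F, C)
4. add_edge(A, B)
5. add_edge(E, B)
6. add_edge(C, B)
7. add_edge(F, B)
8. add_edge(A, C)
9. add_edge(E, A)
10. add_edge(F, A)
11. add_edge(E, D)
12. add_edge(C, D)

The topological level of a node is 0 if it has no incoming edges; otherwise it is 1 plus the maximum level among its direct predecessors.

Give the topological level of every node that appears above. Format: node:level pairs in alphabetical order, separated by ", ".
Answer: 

Op 1: add_edge(F, D). Edges now: 1
Op 2: add_edge(E, A). Edges now: 2
Op 3: add_edge(F, C). Edges now: 3
Op 4: add_edge(A, B). Edges now: 4
Op 5: add_edge(E, B). Edges now: 5
Op 6: add_edge(C, B). Edges now: 6
Op 7: add_edge(F, B). Edges now: 7
Op 8: add_edge(A, C). Edges now: 8
Op 9: add_edge(E, A) (duplicate, no change). Edges now: 8
Op 10: add_edge(F, A). Edges now: 9
Op 11: add_edge(E, D). Edges now: 10
Op 12: add_edge(C, D). Edges now: 11
Compute levels (Kahn BFS):
  sources (in-degree 0): E, F
  process E: level=0
    E->A: in-degree(A)=1, level(A)>=1
    E->B: in-degree(B)=3, level(B)>=1
    E->D: in-degree(D)=2, level(D)>=1
  process F: level=0
    F->A: in-degree(A)=0, level(A)=1, enqueue
    F->B: in-degree(B)=2, level(B)>=1
    F->C: in-degree(C)=1, level(C)>=1
    F->D: in-degree(D)=1, level(D)>=1
  process A: level=1
    A->B: in-degree(B)=1, level(B)>=2
    A->C: in-degree(C)=0, level(C)=2, enqueue
  process C: level=2
    C->B: in-degree(B)=0, level(B)=3, enqueue
    C->D: in-degree(D)=0, level(D)=3, enqueue
  process B: level=3
  process D: level=3
All levels: A:1, B:3, C:2, D:3, E:0, F:0

Answer: A:1, B:3, C:2, D:3, E:0, F:0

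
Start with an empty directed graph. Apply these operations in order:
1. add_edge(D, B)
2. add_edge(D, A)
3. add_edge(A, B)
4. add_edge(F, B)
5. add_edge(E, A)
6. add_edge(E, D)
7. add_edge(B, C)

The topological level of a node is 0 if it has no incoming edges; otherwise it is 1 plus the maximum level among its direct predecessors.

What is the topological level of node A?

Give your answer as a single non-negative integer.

Op 1: add_edge(D, B). Edges now: 1
Op 2: add_edge(D, A). Edges now: 2
Op 3: add_edge(A, B). Edges now: 3
Op 4: add_edge(F, B). Edges now: 4
Op 5: add_edge(E, A). Edges now: 5
Op 6: add_edge(E, D). Edges now: 6
Op 7: add_edge(B, C). Edges now: 7
Compute levels (Kahn BFS):
  sources (in-degree 0): E, F
  process E: level=0
    E->A: in-degree(A)=1, level(A)>=1
    E->D: in-degree(D)=0, level(D)=1, enqueue
  process F: level=0
    F->B: in-degree(B)=2, level(B)>=1
  process D: level=1
    D->A: in-degree(A)=0, level(A)=2, enqueue
    D->B: in-degree(B)=1, level(B)>=2
  process A: level=2
    A->B: in-degree(B)=0, level(B)=3, enqueue
  process B: level=3
    B->C: in-degree(C)=0, level(C)=4, enqueue
  process C: level=4
All levels: A:2, B:3, C:4, D:1, E:0, F:0
level(A) = 2

Answer: 2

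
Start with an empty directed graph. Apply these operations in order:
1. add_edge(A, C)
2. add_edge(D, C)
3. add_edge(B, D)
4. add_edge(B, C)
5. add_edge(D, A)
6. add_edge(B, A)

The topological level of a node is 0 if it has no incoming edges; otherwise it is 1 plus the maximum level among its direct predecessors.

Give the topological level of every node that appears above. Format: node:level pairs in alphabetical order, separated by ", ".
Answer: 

Op 1: add_edge(A, C). Edges now: 1
Op 2: add_edge(D, C). Edges now: 2
Op 3: add_edge(B, D). Edges now: 3
Op 4: add_edge(B, C). Edges now: 4
Op 5: add_edge(D, A). Edges now: 5
Op 6: add_edge(B, A). Edges now: 6
Compute levels (Kahn BFS):
  sources (in-degree 0): B
  process B: level=0
    B->A: in-degree(A)=1, level(A)>=1
    B->C: in-degree(C)=2, level(C)>=1
    B->D: in-degree(D)=0, level(D)=1, enqueue
  process D: level=1
    D->A: in-degree(A)=0, level(A)=2, enqueue
    D->C: in-degree(C)=1, level(C)>=2
  process A: level=2
    A->C: in-degree(C)=0, level(C)=3, enqueue
  process C: level=3
All levels: A:2, B:0, C:3, D:1

Answer: A:2, B:0, C:3, D:1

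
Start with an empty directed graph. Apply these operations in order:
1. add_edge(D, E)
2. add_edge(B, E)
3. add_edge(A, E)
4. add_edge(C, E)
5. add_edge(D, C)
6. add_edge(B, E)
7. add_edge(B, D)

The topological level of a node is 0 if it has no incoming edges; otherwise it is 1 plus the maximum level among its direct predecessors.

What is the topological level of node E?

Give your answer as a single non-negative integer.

Op 1: add_edge(D, E). Edges now: 1
Op 2: add_edge(B, E). Edges now: 2
Op 3: add_edge(A, E). Edges now: 3
Op 4: add_edge(C, E). Edges now: 4
Op 5: add_edge(D, C). Edges now: 5
Op 6: add_edge(B, E) (duplicate, no change). Edges now: 5
Op 7: add_edge(B, D). Edges now: 6
Compute levels (Kahn BFS):
  sources (in-degree 0): A, B
  process A: level=0
    A->E: in-degree(E)=3, level(E)>=1
  process B: level=0
    B->D: in-degree(D)=0, level(D)=1, enqueue
    B->E: in-degree(E)=2, level(E)>=1
  process D: level=1
    D->C: in-degree(C)=0, level(C)=2, enqueue
    D->E: in-degree(E)=1, level(E)>=2
  process C: level=2
    C->E: in-degree(E)=0, level(E)=3, enqueue
  process E: level=3
All levels: A:0, B:0, C:2, D:1, E:3
level(E) = 3

Answer: 3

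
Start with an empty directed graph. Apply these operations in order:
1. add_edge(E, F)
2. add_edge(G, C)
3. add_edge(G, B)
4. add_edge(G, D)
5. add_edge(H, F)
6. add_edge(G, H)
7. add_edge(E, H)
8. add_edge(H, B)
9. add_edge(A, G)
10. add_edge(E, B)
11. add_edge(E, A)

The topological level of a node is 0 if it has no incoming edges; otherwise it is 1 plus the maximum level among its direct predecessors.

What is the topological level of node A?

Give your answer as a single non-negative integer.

Op 1: add_edge(E, F). Edges now: 1
Op 2: add_edge(G, C). Edges now: 2
Op 3: add_edge(G, B). Edges now: 3
Op 4: add_edge(G, D). Edges now: 4
Op 5: add_edge(H, F). Edges now: 5
Op 6: add_edge(G, H). Edges now: 6
Op 7: add_edge(E, H). Edges now: 7
Op 8: add_edge(H, B). Edges now: 8
Op 9: add_edge(A, G). Edges now: 9
Op 10: add_edge(E, B). Edges now: 10
Op 11: add_edge(E, A). Edges now: 11
Compute levels (Kahn BFS):
  sources (in-degree 0): E
  process E: level=0
    E->A: in-degree(A)=0, level(A)=1, enqueue
    E->B: in-degree(B)=2, level(B)>=1
    E->F: in-degree(F)=1, level(F)>=1
    E->H: in-degree(H)=1, level(H)>=1
  process A: level=1
    A->G: in-degree(G)=0, level(G)=2, enqueue
  process G: level=2
    G->B: in-degree(B)=1, level(B)>=3
    G->C: in-degree(C)=0, level(C)=3, enqueue
    G->D: in-degree(D)=0, level(D)=3, enqueue
    G->H: in-degree(H)=0, level(H)=3, enqueue
  process C: level=3
  process D: level=3
  process H: level=3
    H->B: in-degree(B)=0, level(B)=4, enqueue
    H->F: in-degree(F)=0, level(F)=4, enqueue
  process B: level=4
  process F: level=4
All levels: A:1, B:4, C:3, D:3, E:0, F:4, G:2, H:3
level(A) = 1

Answer: 1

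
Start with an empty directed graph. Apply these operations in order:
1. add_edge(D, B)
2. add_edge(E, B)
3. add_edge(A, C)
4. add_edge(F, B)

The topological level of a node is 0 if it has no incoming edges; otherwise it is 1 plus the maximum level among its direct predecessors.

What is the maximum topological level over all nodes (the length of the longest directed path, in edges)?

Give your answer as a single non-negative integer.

Answer: 1

Derivation:
Op 1: add_edge(D, B). Edges now: 1
Op 2: add_edge(E, B). Edges now: 2
Op 3: add_edge(A, C). Edges now: 3
Op 4: add_edge(F, B). Edges now: 4
Compute levels (Kahn BFS):
  sources (in-degree 0): A, D, E, F
  process A: level=0
    A->C: in-degree(C)=0, level(C)=1, enqueue
  process D: level=0
    D->B: in-degree(B)=2, level(B)>=1
  process E: level=0
    E->B: in-degree(B)=1, level(B)>=1
  process F: level=0
    F->B: in-degree(B)=0, level(B)=1, enqueue
  process C: level=1
  process B: level=1
All levels: A:0, B:1, C:1, D:0, E:0, F:0
max level = 1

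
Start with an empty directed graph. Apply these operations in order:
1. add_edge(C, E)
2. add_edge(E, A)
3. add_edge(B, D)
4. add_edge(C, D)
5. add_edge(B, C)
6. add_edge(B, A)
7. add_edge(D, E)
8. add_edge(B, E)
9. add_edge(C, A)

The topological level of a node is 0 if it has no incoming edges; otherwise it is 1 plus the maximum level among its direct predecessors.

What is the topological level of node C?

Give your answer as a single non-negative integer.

Answer: 1

Derivation:
Op 1: add_edge(C, E). Edges now: 1
Op 2: add_edge(E, A). Edges now: 2
Op 3: add_edge(B, D). Edges now: 3
Op 4: add_edge(C, D). Edges now: 4
Op 5: add_edge(B, C). Edges now: 5
Op 6: add_edge(B, A). Edges now: 6
Op 7: add_edge(D, E). Edges now: 7
Op 8: add_edge(B, E). Edges now: 8
Op 9: add_edge(C, A). Edges now: 9
Compute levels (Kahn BFS):
  sources (in-degree 0): B
  process B: level=0
    B->A: in-degree(A)=2, level(A)>=1
    B->C: in-degree(C)=0, level(C)=1, enqueue
    B->D: in-degree(D)=1, level(D)>=1
    B->E: in-degree(E)=2, level(E)>=1
  process C: level=1
    C->A: in-degree(A)=1, level(A)>=2
    C->D: in-degree(D)=0, level(D)=2, enqueue
    C->E: in-degree(E)=1, level(E)>=2
  process D: level=2
    D->E: in-degree(E)=0, level(E)=3, enqueue
  process E: level=3
    E->A: in-degree(A)=0, level(A)=4, enqueue
  process A: level=4
All levels: A:4, B:0, C:1, D:2, E:3
level(C) = 1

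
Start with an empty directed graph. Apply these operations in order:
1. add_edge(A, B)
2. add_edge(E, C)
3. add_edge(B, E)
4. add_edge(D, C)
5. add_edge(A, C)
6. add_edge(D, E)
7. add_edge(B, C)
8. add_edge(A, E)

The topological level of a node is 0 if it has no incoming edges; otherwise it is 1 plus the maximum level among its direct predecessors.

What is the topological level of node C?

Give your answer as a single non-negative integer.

Answer: 3

Derivation:
Op 1: add_edge(A, B). Edges now: 1
Op 2: add_edge(E, C). Edges now: 2
Op 3: add_edge(B, E). Edges now: 3
Op 4: add_edge(D, C). Edges now: 4
Op 5: add_edge(A, C). Edges now: 5
Op 6: add_edge(D, E). Edges now: 6
Op 7: add_edge(B, C). Edges now: 7
Op 8: add_edge(A, E). Edges now: 8
Compute levels (Kahn BFS):
  sources (in-degree 0): A, D
  process A: level=0
    A->B: in-degree(B)=0, level(B)=1, enqueue
    A->C: in-degree(C)=3, level(C)>=1
    A->E: in-degree(E)=2, level(E)>=1
  process D: level=0
    D->C: in-degree(C)=2, level(C)>=1
    D->E: in-degree(E)=1, level(E)>=1
  process B: level=1
    B->C: in-degree(C)=1, level(C)>=2
    B->E: in-degree(E)=0, level(E)=2, enqueue
  process E: level=2
    E->C: in-degree(C)=0, level(C)=3, enqueue
  process C: level=3
All levels: A:0, B:1, C:3, D:0, E:2
level(C) = 3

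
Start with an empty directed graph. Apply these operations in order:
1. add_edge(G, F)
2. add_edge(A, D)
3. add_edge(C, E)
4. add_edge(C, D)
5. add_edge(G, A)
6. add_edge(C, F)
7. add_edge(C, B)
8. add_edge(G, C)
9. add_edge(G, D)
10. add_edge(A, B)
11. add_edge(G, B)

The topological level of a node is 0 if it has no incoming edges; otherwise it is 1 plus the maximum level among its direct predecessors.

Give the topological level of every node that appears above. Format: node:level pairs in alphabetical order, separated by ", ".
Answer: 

Answer: A:1, B:2, C:1, D:2, E:2, F:2, G:0

Derivation:
Op 1: add_edge(G, F). Edges now: 1
Op 2: add_edge(A, D). Edges now: 2
Op 3: add_edge(C, E). Edges now: 3
Op 4: add_edge(C, D). Edges now: 4
Op 5: add_edge(G, A). Edges now: 5
Op 6: add_edge(C, F). Edges now: 6
Op 7: add_edge(C, B). Edges now: 7
Op 8: add_edge(G, C). Edges now: 8
Op 9: add_edge(G, D). Edges now: 9
Op 10: add_edge(A, B). Edges now: 10
Op 11: add_edge(G, B). Edges now: 11
Compute levels (Kahn BFS):
  sources (in-degree 0): G
  process G: level=0
    G->A: in-degree(A)=0, level(A)=1, enqueue
    G->B: in-degree(B)=2, level(B)>=1
    G->C: in-degree(C)=0, level(C)=1, enqueue
    G->D: in-degree(D)=2, level(D)>=1
    G->F: in-degree(F)=1, level(F)>=1
  process A: level=1
    A->B: in-degree(B)=1, level(B)>=2
    A->D: in-degree(D)=1, level(D)>=2
  process C: level=1
    C->B: in-degree(B)=0, level(B)=2, enqueue
    C->D: in-degree(D)=0, level(D)=2, enqueue
    C->E: in-degree(E)=0, level(E)=2, enqueue
    C->F: in-degree(F)=0, level(F)=2, enqueue
  process B: level=2
  process D: level=2
  process E: level=2
  process F: level=2
All levels: A:1, B:2, C:1, D:2, E:2, F:2, G:0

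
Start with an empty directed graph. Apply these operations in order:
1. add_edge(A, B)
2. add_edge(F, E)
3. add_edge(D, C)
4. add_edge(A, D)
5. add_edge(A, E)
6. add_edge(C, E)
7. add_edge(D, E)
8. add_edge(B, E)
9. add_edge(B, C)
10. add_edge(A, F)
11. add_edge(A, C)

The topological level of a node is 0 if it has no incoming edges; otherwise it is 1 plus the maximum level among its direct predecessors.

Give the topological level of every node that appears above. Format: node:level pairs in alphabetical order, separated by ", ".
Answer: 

Op 1: add_edge(A, B). Edges now: 1
Op 2: add_edge(F, E). Edges now: 2
Op 3: add_edge(D, C). Edges now: 3
Op 4: add_edge(A, D). Edges now: 4
Op 5: add_edge(A, E). Edges now: 5
Op 6: add_edge(C, E). Edges now: 6
Op 7: add_edge(D, E). Edges now: 7
Op 8: add_edge(B, E). Edges now: 8
Op 9: add_edge(B, C). Edges now: 9
Op 10: add_edge(A, F). Edges now: 10
Op 11: add_edge(A, C). Edges now: 11
Compute levels (Kahn BFS):
  sources (in-degree 0): A
  process A: level=0
    A->B: in-degree(B)=0, level(B)=1, enqueue
    A->C: in-degree(C)=2, level(C)>=1
    A->D: in-degree(D)=0, level(D)=1, enqueue
    A->E: in-degree(E)=4, level(E)>=1
    A->F: in-degree(F)=0, level(F)=1, enqueue
  process B: level=1
    B->C: in-degree(C)=1, level(C)>=2
    B->E: in-degree(E)=3, level(E)>=2
  process D: level=1
    D->C: in-degree(C)=0, level(C)=2, enqueue
    D->E: in-degree(E)=2, level(E)>=2
  process F: level=1
    F->E: in-degree(E)=1, level(E)>=2
  process C: level=2
    C->E: in-degree(E)=0, level(E)=3, enqueue
  process E: level=3
All levels: A:0, B:1, C:2, D:1, E:3, F:1

Answer: A:0, B:1, C:2, D:1, E:3, F:1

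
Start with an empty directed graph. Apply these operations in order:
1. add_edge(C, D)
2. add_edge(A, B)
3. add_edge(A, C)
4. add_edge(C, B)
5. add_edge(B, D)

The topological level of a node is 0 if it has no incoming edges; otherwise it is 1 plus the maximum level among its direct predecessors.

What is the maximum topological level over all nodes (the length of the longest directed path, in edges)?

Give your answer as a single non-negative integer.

Answer: 3

Derivation:
Op 1: add_edge(C, D). Edges now: 1
Op 2: add_edge(A, B). Edges now: 2
Op 3: add_edge(A, C). Edges now: 3
Op 4: add_edge(C, B). Edges now: 4
Op 5: add_edge(B, D). Edges now: 5
Compute levels (Kahn BFS):
  sources (in-degree 0): A
  process A: level=0
    A->B: in-degree(B)=1, level(B)>=1
    A->C: in-degree(C)=0, level(C)=1, enqueue
  process C: level=1
    C->B: in-degree(B)=0, level(B)=2, enqueue
    C->D: in-degree(D)=1, level(D)>=2
  process B: level=2
    B->D: in-degree(D)=0, level(D)=3, enqueue
  process D: level=3
All levels: A:0, B:2, C:1, D:3
max level = 3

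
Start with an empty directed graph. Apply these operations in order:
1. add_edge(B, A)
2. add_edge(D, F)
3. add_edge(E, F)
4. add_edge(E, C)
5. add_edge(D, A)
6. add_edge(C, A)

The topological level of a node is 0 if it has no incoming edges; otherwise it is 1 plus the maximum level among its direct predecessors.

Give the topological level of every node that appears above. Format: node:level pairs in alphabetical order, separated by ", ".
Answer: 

Op 1: add_edge(B, A). Edges now: 1
Op 2: add_edge(D, F). Edges now: 2
Op 3: add_edge(E, F). Edges now: 3
Op 4: add_edge(E, C). Edges now: 4
Op 5: add_edge(D, A). Edges now: 5
Op 6: add_edge(C, A). Edges now: 6
Compute levels (Kahn BFS):
  sources (in-degree 0): B, D, E
  process B: level=0
    B->A: in-degree(A)=2, level(A)>=1
  process D: level=0
    D->A: in-degree(A)=1, level(A)>=1
    D->F: in-degree(F)=1, level(F)>=1
  process E: level=0
    E->C: in-degree(C)=0, level(C)=1, enqueue
    E->F: in-degree(F)=0, level(F)=1, enqueue
  process C: level=1
    C->A: in-degree(A)=0, level(A)=2, enqueue
  process F: level=1
  process A: level=2
All levels: A:2, B:0, C:1, D:0, E:0, F:1

Answer: A:2, B:0, C:1, D:0, E:0, F:1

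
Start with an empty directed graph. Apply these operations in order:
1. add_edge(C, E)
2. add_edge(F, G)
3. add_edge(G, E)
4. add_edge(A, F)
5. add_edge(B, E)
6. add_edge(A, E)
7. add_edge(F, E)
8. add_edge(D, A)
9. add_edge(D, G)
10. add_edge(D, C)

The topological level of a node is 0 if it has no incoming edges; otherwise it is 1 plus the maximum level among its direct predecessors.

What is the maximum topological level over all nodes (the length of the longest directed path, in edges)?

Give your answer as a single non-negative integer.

Answer: 4

Derivation:
Op 1: add_edge(C, E). Edges now: 1
Op 2: add_edge(F, G). Edges now: 2
Op 3: add_edge(G, E). Edges now: 3
Op 4: add_edge(A, F). Edges now: 4
Op 5: add_edge(B, E). Edges now: 5
Op 6: add_edge(A, E). Edges now: 6
Op 7: add_edge(F, E). Edges now: 7
Op 8: add_edge(D, A). Edges now: 8
Op 9: add_edge(D, G). Edges now: 9
Op 10: add_edge(D, C). Edges now: 10
Compute levels (Kahn BFS):
  sources (in-degree 0): B, D
  process B: level=0
    B->E: in-degree(E)=4, level(E)>=1
  process D: level=0
    D->A: in-degree(A)=0, level(A)=1, enqueue
    D->C: in-degree(C)=0, level(C)=1, enqueue
    D->G: in-degree(G)=1, level(G)>=1
  process A: level=1
    A->E: in-degree(E)=3, level(E)>=2
    A->F: in-degree(F)=0, level(F)=2, enqueue
  process C: level=1
    C->E: in-degree(E)=2, level(E)>=2
  process F: level=2
    F->E: in-degree(E)=1, level(E)>=3
    F->G: in-degree(G)=0, level(G)=3, enqueue
  process G: level=3
    G->E: in-degree(E)=0, level(E)=4, enqueue
  process E: level=4
All levels: A:1, B:0, C:1, D:0, E:4, F:2, G:3
max level = 4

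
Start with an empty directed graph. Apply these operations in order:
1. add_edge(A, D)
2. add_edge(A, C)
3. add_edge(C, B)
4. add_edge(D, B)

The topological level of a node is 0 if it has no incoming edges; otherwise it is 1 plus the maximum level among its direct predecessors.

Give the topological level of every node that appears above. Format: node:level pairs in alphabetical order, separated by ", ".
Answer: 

Answer: A:0, B:2, C:1, D:1

Derivation:
Op 1: add_edge(A, D). Edges now: 1
Op 2: add_edge(A, C). Edges now: 2
Op 3: add_edge(C, B). Edges now: 3
Op 4: add_edge(D, B). Edges now: 4
Compute levels (Kahn BFS):
  sources (in-degree 0): A
  process A: level=0
    A->C: in-degree(C)=0, level(C)=1, enqueue
    A->D: in-degree(D)=0, level(D)=1, enqueue
  process C: level=1
    C->B: in-degree(B)=1, level(B)>=2
  process D: level=1
    D->B: in-degree(B)=0, level(B)=2, enqueue
  process B: level=2
All levels: A:0, B:2, C:1, D:1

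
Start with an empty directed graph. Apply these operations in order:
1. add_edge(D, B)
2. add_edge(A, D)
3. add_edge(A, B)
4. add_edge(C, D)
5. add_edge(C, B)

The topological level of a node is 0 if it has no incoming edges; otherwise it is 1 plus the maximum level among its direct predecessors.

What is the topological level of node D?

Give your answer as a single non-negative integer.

Answer: 1

Derivation:
Op 1: add_edge(D, B). Edges now: 1
Op 2: add_edge(A, D). Edges now: 2
Op 3: add_edge(A, B). Edges now: 3
Op 4: add_edge(C, D). Edges now: 4
Op 5: add_edge(C, B). Edges now: 5
Compute levels (Kahn BFS):
  sources (in-degree 0): A, C
  process A: level=0
    A->B: in-degree(B)=2, level(B)>=1
    A->D: in-degree(D)=1, level(D)>=1
  process C: level=0
    C->B: in-degree(B)=1, level(B)>=1
    C->D: in-degree(D)=0, level(D)=1, enqueue
  process D: level=1
    D->B: in-degree(B)=0, level(B)=2, enqueue
  process B: level=2
All levels: A:0, B:2, C:0, D:1
level(D) = 1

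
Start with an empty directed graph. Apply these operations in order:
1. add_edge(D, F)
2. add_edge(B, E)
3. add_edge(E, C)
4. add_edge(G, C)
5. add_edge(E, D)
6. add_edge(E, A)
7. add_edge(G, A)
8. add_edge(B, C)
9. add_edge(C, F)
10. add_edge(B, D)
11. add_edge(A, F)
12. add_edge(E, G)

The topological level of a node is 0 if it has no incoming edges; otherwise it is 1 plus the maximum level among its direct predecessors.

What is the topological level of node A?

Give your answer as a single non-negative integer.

Op 1: add_edge(D, F). Edges now: 1
Op 2: add_edge(B, E). Edges now: 2
Op 3: add_edge(E, C). Edges now: 3
Op 4: add_edge(G, C). Edges now: 4
Op 5: add_edge(E, D). Edges now: 5
Op 6: add_edge(E, A). Edges now: 6
Op 7: add_edge(G, A). Edges now: 7
Op 8: add_edge(B, C). Edges now: 8
Op 9: add_edge(C, F). Edges now: 9
Op 10: add_edge(B, D). Edges now: 10
Op 11: add_edge(A, F). Edges now: 11
Op 12: add_edge(E, G). Edges now: 12
Compute levels (Kahn BFS):
  sources (in-degree 0): B
  process B: level=0
    B->C: in-degree(C)=2, level(C)>=1
    B->D: in-degree(D)=1, level(D)>=1
    B->E: in-degree(E)=0, level(E)=1, enqueue
  process E: level=1
    E->A: in-degree(A)=1, level(A)>=2
    E->C: in-degree(C)=1, level(C)>=2
    E->D: in-degree(D)=0, level(D)=2, enqueue
    E->G: in-degree(G)=0, level(G)=2, enqueue
  process D: level=2
    D->F: in-degree(F)=2, level(F)>=3
  process G: level=2
    G->A: in-degree(A)=0, level(A)=3, enqueue
    G->C: in-degree(C)=0, level(C)=3, enqueue
  process A: level=3
    A->F: in-degree(F)=1, level(F)>=4
  process C: level=3
    C->F: in-degree(F)=0, level(F)=4, enqueue
  process F: level=4
All levels: A:3, B:0, C:3, D:2, E:1, F:4, G:2
level(A) = 3

Answer: 3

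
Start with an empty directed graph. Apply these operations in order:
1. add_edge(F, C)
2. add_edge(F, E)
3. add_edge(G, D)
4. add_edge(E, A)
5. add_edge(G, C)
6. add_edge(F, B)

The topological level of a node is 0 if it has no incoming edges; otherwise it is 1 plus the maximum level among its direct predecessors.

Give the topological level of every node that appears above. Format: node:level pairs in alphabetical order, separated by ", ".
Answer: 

Op 1: add_edge(F, C). Edges now: 1
Op 2: add_edge(F, E). Edges now: 2
Op 3: add_edge(G, D). Edges now: 3
Op 4: add_edge(E, A). Edges now: 4
Op 5: add_edge(G, C). Edges now: 5
Op 6: add_edge(F, B). Edges now: 6
Compute levels (Kahn BFS):
  sources (in-degree 0): F, G
  process F: level=0
    F->B: in-degree(B)=0, level(B)=1, enqueue
    F->C: in-degree(C)=1, level(C)>=1
    F->E: in-degree(E)=0, level(E)=1, enqueue
  process G: level=0
    G->C: in-degree(C)=0, level(C)=1, enqueue
    G->D: in-degree(D)=0, level(D)=1, enqueue
  process B: level=1
  process E: level=1
    E->A: in-degree(A)=0, level(A)=2, enqueue
  process C: level=1
  process D: level=1
  process A: level=2
All levels: A:2, B:1, C:1, D:1, E:1, F:0, G:0

Answer: A:2, B:1, C:1, D:1, E:1, F:0, G:0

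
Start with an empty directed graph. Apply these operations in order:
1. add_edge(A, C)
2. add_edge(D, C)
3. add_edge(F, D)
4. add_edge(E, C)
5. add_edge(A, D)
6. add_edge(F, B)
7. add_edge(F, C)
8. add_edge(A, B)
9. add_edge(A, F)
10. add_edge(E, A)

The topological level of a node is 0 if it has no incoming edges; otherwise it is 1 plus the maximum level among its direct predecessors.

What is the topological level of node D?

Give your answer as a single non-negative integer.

Answer: 3

Derivation:
Op 1: add_edge(A, C). Edges now: 1
Op 2: add_edge(D, C). Edges now: 2
Op 3: add_edge(F, D). Edges now: 3
Op 4: add_edge(E, C). Edges now: 4
Op 5: add_edge(A, D). Edges now: 5
Op 6: add_edge(F, B). Edges now: 6
Op 7: add_edge(F, C). Edges now: 7
Op 8: add_edge(A, B). Edges now: 8
Op 9: add_edge(A, F). Edges now: 9
Op 10: add_edge(E, A). Edges now: 10
Compute levels (Kahn BFS):
  sources (in-degree 0): E
  process E: level=0
    E->A: in-degree(A)=0, level(A)=1, enqueue
    E->C: in-degree(C)=3, level(C)>=1
  process A: level=1
    A->B: in-degree(B)=1, level(B)>=2
    A->C: in-degree(C)=2, level(C)>=2
    A->D: in-degree(D)=1, level(D)>=2
    A->F: in-degree(F)=0, level(F)=2, enqueue
  process F: level=2
    F->B: in-degree(B)=0, level(B)=3, enqueue
    F->C: in-degree(C)=1, level(C)>=3
    F->D: in-degree(D)=0, level(D)=3, enqueue
  process B: level=3
  process D: level=3
    D->C: in-degree(C)=0, level(C)=4, enqueue
  process C: level=4
All levels: A:1, B:3, C:4, D:3, E:0, F:2
level(D) = 3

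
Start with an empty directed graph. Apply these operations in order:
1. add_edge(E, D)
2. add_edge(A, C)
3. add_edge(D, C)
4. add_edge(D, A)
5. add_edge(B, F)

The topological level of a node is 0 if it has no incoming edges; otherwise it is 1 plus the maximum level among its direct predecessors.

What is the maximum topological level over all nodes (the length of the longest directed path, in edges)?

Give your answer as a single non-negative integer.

Answer: 3

Derivation:
Op 1: add_edge(E, D). Edges now: 1
Op 2: add_edge(A, C). Edges now: 2
Op 3: add_edge(D, C). Edges now: 3
Op 4: add_edge(D, A). Edges now: 4
Op 5: add_edge(B, F). Edges now: 5
Compute levels (Kahn BFS):
  sources (in-degree 0): B, E
  process B: level=0
    B->F: in-degree(F)=0, level(F)=1, enqueue
  process E: level=0
    E->D: in-degree(D)=0, level(D)=1, enqueue
  process F: level=1
  process D: level=1
    D->A: in-degree(A)=0, level(A)=2, enqueue
    D->C: in-degree(C)=1, level(C)>=2
  process A: level=2
    A->C: in-degree(C)=0, level(C)=3, enqueue
  process C: level=3
All levels: A:2, B:0, C:3, D:1, E:0, F:1
max level = 3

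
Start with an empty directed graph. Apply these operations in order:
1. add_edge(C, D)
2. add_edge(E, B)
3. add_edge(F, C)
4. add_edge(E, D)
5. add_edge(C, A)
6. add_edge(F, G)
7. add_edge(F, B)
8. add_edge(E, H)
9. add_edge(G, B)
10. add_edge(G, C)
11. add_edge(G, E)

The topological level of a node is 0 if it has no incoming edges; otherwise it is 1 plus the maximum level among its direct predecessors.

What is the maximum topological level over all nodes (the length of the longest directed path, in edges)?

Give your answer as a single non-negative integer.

Answer: 3

Derivation:
Op 1: add_edge(C, D). Edges now: 1
Op 2: add_edge(E, B). Edges now: 2
Op 3: add_edge(F, C). Edges now: 3
Op 4: add_edge(E, D). Edges now: 4
Op 5: add_edge(C, A). Edges now: 5
Op 6: add_edge(F, G). Edges now: 6
Op 7: add_edge(F, B). Edges now: 7
Op 8: add_edge(E, H). Edges now: 8
Op 9: add_edge(G, B). Edges now: 9
Op 10: add_edge(G, C). Edges now: 10
Op 11: add_edge(G, E). Edges now: 11
Compute levels (Kahn BFS):
  sources (in-degree 0): F
  process F: level=0
    F->B: in-degree(B)=2, level(B)>=1
    F->C: in-degree(C)=1, level(C)>=1
    F->G: in-degree(G)=0, level(G)=1, enqueue
  process G: level=1
    G->B: in-degree(B)=1, level(B)>=2
    G->C: in-degree(C)=0, level(C)=2, enqueue
    G->E: in-degree(E)=0, level(E)=2, enqueue
  process C: level=2
    C->A: in-degree(A)=0, level(A)=3, enqueue
    C->D: in-degree(D)=1, level(D)>=3
  process E: level=2
    E->B: in-degree(B)=0, level(B)=3, enqueue
    E->D: in-degree(D)=0, level(D)=3, enqueue
    E->H: in-degree(H)=0, level(H)=3, enqueue
  process A: level=3
  process B: level=3
  process D: level=3
  process H: level=3
All levels: A:3, B:3, C:2, D:3, E:2, F:0, G:1, H:3
max level = 3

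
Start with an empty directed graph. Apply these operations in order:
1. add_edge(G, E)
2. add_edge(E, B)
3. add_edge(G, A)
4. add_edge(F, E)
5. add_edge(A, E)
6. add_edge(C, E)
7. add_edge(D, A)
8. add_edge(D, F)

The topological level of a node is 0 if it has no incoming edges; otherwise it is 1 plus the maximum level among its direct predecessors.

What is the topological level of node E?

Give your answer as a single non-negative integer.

Answer: 2

Derivation:
Op 1: add_edge(G, E). Edges now: 1
Op 2: add_edge(E, B). Edges now: 2
Op 3: add_edge(G, A). Edges now: 3
Op 4: add_edge(F, E). Edges now: 4
Op 5: add_edge(A, E). Edges now: 5
Op 6: add_edge(C, E). Edges now: 6
Op 7: add_edge(D, A). Edges now: 7
Op 8: add_edge(D, F). Edges now: 8
Compute levels (Kahn BFS):
  sources (in-degree 0): C, D, G
  process C: level=0
    C->E: in-degree(E)=3, level(E)>=1
  process D: level=0
    D->A: in-degree(A)=1, level(A)>=1
    D->F: in-degree(F)=0, level(F)=1, enqueue
  process G: level=0
    G->A: in-degree(A)=0, level(A)=1, enqueue
    G->E: in-degree(E)=2, level(E)>=1
  process F: level=1
    F->E: in-degree(E)=1, level(E)>=2
  process A: level=1
    A->E: in-degree(E)=0, level(E)=2, enqueue
  process E: level=2
    E->B: in-degree(B)=0, level(B)=3, enqueue
  process B: level=3
All levels: A:1, B:3, C:0, D:0, E:2, F:1, G:0
level(E) = 2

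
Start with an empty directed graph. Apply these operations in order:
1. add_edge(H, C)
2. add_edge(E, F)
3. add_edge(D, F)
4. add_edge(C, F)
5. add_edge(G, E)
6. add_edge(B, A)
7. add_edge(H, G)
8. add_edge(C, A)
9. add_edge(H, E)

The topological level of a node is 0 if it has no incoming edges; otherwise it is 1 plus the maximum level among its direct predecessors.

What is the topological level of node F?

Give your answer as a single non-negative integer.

Op 1: add_edge(H, C). Edges now: 1
Op 2: add_edge(E, F). Edges now: 2
Op 3: add_edge(D, F). Edges now: 3
Op 4: add_edge(C, F). Edges now: 4
Op 5: add_edge(G, E). Edges now: 5
Op 6: add_edge(B, A). Edges now: 6
Op 7: add_edge(H, G). Edges now: 7
Op 8: add_edge(C, A). Edges now: 8
Op 9: add_edge(H, E). Edges now: 9
Compute levels (Kahn BFS):
  sources (in-degree 0): B, D, H
  process B: level=0
    B->A: in-degree(A)=1, level(A)>=1
  process D: level=0
    D->F: in-degree(F)=2, level(F)>=1
  process H: level=0
    H->C: in-degree(C)=0, level(C)=1, enqueue
    H->E: in-degree(E)=1, level(E)>=1
    H->G: in-degree(G)=0, level(G)=1, enqueue
  process C: level=1
    C->A: in-degree(A)=0, level(A)=2, enqueue
    C->F: in-degree(F)=1, level(F)>=2
  process G: level=1
    G->E: in-degree(E)=0, level(E)=2, enqueue
  process A: level=2
  process E: level=2
    E->F: in-degree(F)=0, level(F)=3, enqueue
  process F: level=3
All levels: A:2, B:0, C:1, D:0, E:2, F:3, G:1, H:0
level(F) = 3

Answer: 3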